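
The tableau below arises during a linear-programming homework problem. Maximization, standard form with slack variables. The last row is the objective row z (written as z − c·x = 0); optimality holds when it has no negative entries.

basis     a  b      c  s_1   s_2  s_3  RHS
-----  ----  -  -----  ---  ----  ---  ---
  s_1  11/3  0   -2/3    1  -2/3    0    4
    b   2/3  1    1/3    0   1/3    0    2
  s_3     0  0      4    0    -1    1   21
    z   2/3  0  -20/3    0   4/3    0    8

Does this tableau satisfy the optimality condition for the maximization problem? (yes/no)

The z-row has a negative entry -20/3 in column c, so it is not optimal.

no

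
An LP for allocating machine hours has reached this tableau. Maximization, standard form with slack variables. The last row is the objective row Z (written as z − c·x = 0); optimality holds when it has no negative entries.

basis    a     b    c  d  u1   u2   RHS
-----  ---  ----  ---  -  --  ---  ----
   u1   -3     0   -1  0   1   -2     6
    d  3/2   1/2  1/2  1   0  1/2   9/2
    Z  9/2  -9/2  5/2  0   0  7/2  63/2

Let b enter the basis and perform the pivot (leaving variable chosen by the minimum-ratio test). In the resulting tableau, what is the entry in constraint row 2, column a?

3

Ratio test on column b — row 1: entry 0 ≤ 0; row 2: (9/2)/(1/2) = 9. Minimum is 9 at row 2 (d leaves); pivot element 1/2.
Divide row 2 by 1/2; eliminate column b from the other rows.
In the new row 2, the a entry is the old entry divided by the pivot: (3/2)/(1/2) = 3.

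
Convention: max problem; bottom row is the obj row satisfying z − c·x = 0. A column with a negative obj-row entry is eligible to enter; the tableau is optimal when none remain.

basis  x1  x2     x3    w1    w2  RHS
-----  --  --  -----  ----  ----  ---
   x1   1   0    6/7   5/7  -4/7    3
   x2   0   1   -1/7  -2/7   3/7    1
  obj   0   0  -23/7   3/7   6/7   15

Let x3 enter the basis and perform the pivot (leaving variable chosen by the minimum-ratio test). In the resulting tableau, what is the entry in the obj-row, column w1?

19/6

Ratio test on column x3 — row 1: 3/(6/7) = 7/2; row 2: entry -1/7 ≤ 0. Minimum is 7/2 at row 1 (x1 leaves); pivot element 6/7.
Divide row 1 by 6/7; eliminate column x3 from the other rows.
obj-row update in column w1: 3/7 − (-23/7)·(5/6) = 19/6.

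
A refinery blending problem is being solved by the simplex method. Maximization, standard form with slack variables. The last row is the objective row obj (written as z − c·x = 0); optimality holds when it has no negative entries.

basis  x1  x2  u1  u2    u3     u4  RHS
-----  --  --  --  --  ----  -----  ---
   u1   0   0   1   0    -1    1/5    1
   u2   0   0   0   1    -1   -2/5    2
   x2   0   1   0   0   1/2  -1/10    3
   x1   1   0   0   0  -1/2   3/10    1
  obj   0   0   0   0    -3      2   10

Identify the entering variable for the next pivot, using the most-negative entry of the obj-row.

Negative obj-row entries: u3: -3.
The most negative is -3 in column u3, so u3 enters.

u3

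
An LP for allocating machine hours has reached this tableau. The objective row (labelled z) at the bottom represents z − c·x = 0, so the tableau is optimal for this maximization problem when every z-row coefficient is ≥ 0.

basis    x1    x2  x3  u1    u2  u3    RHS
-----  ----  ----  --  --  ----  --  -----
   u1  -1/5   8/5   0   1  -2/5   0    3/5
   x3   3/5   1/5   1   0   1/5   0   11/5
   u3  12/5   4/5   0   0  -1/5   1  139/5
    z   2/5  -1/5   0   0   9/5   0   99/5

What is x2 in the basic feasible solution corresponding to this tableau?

0

x2 is not in the basis, so in the current basic feasible solution x2 = 0.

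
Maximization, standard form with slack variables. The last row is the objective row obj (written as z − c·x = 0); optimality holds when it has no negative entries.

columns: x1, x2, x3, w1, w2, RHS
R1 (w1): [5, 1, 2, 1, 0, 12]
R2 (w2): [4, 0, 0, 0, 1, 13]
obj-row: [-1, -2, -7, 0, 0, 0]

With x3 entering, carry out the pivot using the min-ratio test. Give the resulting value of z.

Ratio test on column x3 — row 1: 12/2 = 6; row 2: entry 0 ≤ 0. Minimum is 6 at row 1 (w1 leaves); pivot element 2.
Pivot on row 1; the obj-row RHS becomes 0 − (-7)·6 = 42.

42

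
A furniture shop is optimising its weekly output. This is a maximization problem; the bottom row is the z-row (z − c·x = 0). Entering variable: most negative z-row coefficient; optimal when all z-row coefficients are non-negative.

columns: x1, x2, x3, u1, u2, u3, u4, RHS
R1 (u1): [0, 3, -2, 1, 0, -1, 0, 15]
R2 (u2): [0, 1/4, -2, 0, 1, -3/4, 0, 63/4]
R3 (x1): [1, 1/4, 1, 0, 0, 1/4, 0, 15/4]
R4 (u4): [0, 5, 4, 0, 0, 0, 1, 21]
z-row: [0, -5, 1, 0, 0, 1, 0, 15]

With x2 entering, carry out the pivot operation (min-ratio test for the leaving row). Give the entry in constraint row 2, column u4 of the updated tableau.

Ratio test on column x2 — row 1: 15/3 = 5; row 2: (63/4)/(1/4) = 63; row 3: (15/4)/(1/4) = 15; row 4: 21/5 = 21/5. Minimum is 21/5 at row 4 (u4 leaves); pivot element 5.
Divide row 4 by 5; eliminate column x2 from the other rows.
Row 2 update in column u4: 0 − (1/4)·(1/5) = -1/20.

-1/20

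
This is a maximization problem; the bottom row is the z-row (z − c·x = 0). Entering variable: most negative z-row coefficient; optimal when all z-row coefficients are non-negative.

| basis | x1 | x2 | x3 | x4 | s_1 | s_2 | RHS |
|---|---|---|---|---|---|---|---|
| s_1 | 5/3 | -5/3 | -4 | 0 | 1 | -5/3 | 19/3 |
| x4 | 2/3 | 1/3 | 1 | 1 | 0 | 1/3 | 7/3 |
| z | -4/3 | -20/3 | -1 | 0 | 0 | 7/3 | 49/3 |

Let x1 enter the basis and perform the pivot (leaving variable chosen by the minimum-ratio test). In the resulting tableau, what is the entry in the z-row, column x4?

2

Ratio test on column x1 — row 1: (19/3)/(5/3) = 19/5; row 2: (7/3)/(2/3) = 7/2. Minimum is 7/2 at row 2 (x4 leaves); pivot element 2/3.
Divide row 2 by 2/3; eliminate column x1 from the other rows.
z-row update in column x4: 0 − (-4/3)·(3/2) = 2.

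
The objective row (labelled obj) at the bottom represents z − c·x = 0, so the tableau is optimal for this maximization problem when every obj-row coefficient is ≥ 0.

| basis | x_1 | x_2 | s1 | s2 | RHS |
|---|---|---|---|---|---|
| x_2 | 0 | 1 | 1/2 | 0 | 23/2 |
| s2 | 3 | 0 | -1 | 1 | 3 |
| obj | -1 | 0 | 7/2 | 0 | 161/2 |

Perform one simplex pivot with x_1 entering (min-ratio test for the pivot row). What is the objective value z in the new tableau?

Ratio test on column x_1 — row 1: entry 0 ≤ 0; row 2: 3/3 = 1. Minimum is 1 at row 2 (s2 leaves); pivot element 3.
Pivot on row 2; the obj-row RHS becomes 161/2 − (-1)·1 = 163/2.

163/2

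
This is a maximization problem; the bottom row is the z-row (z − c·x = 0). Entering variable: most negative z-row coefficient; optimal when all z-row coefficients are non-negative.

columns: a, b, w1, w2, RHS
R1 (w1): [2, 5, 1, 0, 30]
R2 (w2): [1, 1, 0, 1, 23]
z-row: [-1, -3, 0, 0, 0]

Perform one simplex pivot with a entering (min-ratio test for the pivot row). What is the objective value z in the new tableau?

Ratio test on column a — row 1: 30/2 = 15; row 2: 23/1 = 23. Minimum is 15 at row 1 (w1 leaves); pivot element 2.
Pivot on row 1; the z-row RHS becomes 0 − (-1)·15 = 15.

15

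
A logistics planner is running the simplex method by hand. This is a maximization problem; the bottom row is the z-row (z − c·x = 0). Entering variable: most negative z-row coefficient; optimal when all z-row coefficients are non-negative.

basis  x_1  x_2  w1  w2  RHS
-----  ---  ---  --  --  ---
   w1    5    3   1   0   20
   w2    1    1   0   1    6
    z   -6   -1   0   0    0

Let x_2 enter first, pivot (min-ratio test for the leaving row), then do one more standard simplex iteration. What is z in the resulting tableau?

11

Ratio test on column x_2 — row 1: 20/3 = 20/3; row 2: 6/1 = 6. Minimum is 6 at row 2 (w2 leaves); pivot element 1.
Pivot on row 2; the z-row RHS becomes 0 − (-1)·6 = 6.
Next entering variable (most negative z-row entry -5): x_1.
Ratio test on column x_1 — row 1: 2/2 = 1; row 2: 6/1 = 6. Minimum is 1 at row 1 (w1 leaves); pivot element 2.
After the second pivot the z-row RHS is 6 − (-5)·1 = 11.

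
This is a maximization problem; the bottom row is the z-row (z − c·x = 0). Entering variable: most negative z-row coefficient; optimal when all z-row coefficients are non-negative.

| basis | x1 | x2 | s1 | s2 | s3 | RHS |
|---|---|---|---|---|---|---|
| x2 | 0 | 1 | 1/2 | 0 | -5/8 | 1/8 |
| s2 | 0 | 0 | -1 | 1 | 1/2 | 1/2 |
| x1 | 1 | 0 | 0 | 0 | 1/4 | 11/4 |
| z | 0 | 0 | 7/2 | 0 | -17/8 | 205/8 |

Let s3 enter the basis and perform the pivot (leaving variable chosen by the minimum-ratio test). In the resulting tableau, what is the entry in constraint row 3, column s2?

Ratio test on column s3 — row 1: entry -5/8 ≤ 0; row 2: (1/2)/(1/2) = 1; row 3: (11/4)/(1/4) = 11. Minimum is 1 at row 2 (s2 leaves); pivot element 1/2.
Divide row 2 by 1/2; eliminate column s3 from the other rows.
Row 3 update in column s2: 0 − (1/4)·2 = -1/2.

-1/2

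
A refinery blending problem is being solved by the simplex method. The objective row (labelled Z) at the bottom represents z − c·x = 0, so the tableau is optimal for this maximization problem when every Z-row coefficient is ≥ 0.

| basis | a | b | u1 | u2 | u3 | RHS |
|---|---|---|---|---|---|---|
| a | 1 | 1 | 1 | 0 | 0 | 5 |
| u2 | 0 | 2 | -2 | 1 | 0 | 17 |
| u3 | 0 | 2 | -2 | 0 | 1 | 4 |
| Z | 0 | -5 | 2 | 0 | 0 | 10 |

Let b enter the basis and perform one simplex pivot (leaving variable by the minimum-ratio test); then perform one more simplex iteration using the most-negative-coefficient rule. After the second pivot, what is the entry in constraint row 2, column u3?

-1

Ratio test on column b — row 1: 5/1 = 5; row 2: 17/2 = 17/2; row 3: 4/2 = 2. Minimum is 2 at row 3 (u3 leaves); pivot element 2.
Divide row 3 by 2; eliminate column b from the other rows.
Second iteration: most negative Z-row entry is -3 in column u1, so u1 enters.
Ratio test on column u1 — row 1: 3/2 = 3/2; row 2: entry 0 ≤ 0; row 3: entry -1 ≤ 0. Minimum is 3/2 at row 1 (a leaves); pivot element 2.
Divide row 1 by 2; eliminate column u1 from the other rows.
After both pivots, the entry at constraint row 2, column u3 is -1.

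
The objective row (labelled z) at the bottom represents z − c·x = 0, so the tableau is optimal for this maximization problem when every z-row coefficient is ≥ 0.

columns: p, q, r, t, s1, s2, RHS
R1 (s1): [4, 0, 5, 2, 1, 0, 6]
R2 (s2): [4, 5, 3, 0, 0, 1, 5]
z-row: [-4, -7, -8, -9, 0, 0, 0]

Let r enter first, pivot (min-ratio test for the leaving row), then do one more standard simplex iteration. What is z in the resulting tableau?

Ratio test on column r — row 1: 6/5 = 6/5; row 2: 5/3 = 5/3. Minimum is 6/5 at row 1 (s1 leaves); pivot element 5.
Pivot on row 1; the z-row RHS becomes 0 − (-8)·(6/5) = 48/5.
Next entering variable (most negative z-row entry -7): q.
Ratio test on column q — row 1: entry 0 ≤ 0; row 2: (7/5)/5 = 7/25. Minimum is 7/25 at row 2 (s2 leaves); pivot element 5.
After the second pivot the z-row RHS is 48/5 − (-7)·(7/25) = 289/25.

289/25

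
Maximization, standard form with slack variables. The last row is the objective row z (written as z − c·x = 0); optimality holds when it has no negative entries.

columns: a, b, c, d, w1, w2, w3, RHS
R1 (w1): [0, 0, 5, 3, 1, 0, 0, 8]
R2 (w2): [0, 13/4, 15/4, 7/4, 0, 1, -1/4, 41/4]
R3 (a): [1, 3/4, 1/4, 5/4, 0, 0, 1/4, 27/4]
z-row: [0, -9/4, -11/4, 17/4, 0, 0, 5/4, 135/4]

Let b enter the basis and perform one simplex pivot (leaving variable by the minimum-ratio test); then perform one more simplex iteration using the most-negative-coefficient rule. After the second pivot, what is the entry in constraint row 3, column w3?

Ratio test on column b — row 1: entry 0 ≤ 0; row 2: (41/4)/(13/4) = 41/13; row 3: (27/4)/(3/4) = 9. Minimum is 41/13 at row 2 (w2 leaves); pivot element 13/4.
Divide row 2 by 13/4; eliminate column b from the other rows.
Second iteration: most negative z-row entry is -2/13 in column c, so c enters.
Ratio test on column c — row 1: 8/5 = 8/5; row 2: (41/13)/(15/13) = 41/15; row 3: entry -8/13 ≤ 0. Minimum is 8/5 at row 1 (w1 leaves); pivot element 5.
Divide row 1 by 5; eliminate column c from the other rows.
After both pivots, the entry at constraint row 3, column w3 is 4/13.

4/13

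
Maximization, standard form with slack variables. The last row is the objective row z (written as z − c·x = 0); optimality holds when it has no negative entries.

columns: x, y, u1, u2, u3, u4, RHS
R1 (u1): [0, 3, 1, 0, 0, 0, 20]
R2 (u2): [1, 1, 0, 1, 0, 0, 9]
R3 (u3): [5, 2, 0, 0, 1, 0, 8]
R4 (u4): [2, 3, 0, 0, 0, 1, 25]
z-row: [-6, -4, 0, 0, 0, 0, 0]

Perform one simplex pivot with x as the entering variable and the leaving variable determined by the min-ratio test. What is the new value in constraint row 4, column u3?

-2/5

Ratio test on column x — row 1: entry 0 ≤ 0; row 2: 9/1 = 9; row 3: 8/5 = 8/5; row 4: 25/2 = 25/2. Minimum is 8/5 at row 3 (u3 leaves); pivot element 5.
Divide row 3 by 5; eliminate column x from the other rows.
Row 4 update in column u3: 0 − 2·(1/5) = -2/5.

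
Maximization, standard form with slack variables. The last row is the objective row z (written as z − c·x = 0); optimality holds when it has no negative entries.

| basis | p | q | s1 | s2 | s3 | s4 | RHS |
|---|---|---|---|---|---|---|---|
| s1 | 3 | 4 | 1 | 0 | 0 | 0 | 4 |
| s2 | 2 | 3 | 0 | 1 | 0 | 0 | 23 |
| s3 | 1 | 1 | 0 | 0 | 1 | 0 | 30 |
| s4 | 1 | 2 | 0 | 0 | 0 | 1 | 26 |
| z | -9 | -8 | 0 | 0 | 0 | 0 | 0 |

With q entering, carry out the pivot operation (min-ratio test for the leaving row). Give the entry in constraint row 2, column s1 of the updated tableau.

Ratio test on column q — row 1: 4/4 = 1; row 2: 23/3 = 23/3; row 3: 30/1 = 30; row 4: 26/2 = 13. Minimum is 1 at row 1 (s1 leaves); pivot element 4.
Divide row 1 by 4; eliminate column q from the other rows.
Row 2 update in column s1: 0 − 3·(1/4) = -3/4.

-3/4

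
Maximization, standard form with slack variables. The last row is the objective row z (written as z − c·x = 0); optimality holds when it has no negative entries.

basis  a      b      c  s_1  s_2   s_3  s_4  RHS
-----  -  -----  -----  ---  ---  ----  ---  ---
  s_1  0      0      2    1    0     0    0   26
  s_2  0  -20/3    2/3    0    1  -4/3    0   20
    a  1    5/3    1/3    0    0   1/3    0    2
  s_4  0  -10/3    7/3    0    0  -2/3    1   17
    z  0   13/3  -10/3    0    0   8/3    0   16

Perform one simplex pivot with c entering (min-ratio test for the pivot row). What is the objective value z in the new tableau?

Ratio test on column c — row 1: 26/2 = 13; row 2: 20/(2/3) = 30; row 3: 2/(1/3) = 6; row 4: 17/(7/3) = 51/7. Minimum is 6 at row 3 (a leaves); pivot element 1/3.
Pivot on row 3; the z-row RHS becomes 16 − (-10/3)·6 = 36.

36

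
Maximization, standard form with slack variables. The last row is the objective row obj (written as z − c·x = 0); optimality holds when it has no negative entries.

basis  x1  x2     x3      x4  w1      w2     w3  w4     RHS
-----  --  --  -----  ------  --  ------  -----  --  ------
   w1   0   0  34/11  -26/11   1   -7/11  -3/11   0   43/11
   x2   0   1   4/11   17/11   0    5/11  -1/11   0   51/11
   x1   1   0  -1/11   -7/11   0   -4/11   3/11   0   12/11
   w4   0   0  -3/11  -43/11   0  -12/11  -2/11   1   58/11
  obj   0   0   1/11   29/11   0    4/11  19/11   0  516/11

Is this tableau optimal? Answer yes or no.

yes

Every obj-row coefficient is ≥ 0, so the tableau is optimal.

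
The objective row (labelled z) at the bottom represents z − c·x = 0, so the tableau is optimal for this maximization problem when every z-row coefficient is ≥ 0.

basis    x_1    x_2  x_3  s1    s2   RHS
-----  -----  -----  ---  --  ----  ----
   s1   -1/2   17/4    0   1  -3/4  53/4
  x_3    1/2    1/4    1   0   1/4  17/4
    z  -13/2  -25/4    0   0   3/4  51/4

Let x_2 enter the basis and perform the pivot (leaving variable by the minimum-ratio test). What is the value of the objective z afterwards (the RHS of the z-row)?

Ratio test on column x_2 — row 1: (53/4)/(17/4) = 53/17; row 2: (17/4)/(1/4) = 17. Minimum is 53/17 at row 1 (s1 leaves); pivot element 17/4.
Pivot on row 1; the z-row RHS becomes 51/4 − (-25/4)·(53/17) = 548/17.

548/17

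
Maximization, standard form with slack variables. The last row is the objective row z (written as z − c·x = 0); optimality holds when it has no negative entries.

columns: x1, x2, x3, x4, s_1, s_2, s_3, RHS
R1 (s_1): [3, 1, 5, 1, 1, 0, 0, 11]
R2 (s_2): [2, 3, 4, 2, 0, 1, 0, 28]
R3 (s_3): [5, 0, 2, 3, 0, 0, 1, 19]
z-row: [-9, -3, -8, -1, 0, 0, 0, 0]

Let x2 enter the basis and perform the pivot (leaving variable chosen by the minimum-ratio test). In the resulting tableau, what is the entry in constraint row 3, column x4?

3

Ratio test on column x2 — row 1: 11/1 = 11; row 2: 28/3 = 28/3; row 3: entry 0 ≤ 0. Minimum is 28/3 at row 2 (s_2 leaves); pivot element 3.
Divide row 2 by 3; eliminate column x2 from the other rows.
Row 3 update in column x4: 3 − 0·(2/3) = 3.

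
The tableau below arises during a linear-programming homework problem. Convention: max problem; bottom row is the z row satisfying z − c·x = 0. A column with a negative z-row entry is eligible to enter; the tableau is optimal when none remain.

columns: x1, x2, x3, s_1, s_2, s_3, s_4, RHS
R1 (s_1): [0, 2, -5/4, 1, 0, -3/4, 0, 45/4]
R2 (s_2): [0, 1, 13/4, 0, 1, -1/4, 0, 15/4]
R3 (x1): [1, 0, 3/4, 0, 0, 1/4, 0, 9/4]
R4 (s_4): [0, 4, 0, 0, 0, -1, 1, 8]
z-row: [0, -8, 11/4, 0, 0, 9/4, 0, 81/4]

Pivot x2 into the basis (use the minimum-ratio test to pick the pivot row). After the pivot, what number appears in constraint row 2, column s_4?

-1/4

Ratio test on column x2 — row 1: (45/4)/2 = 45/8; row 2: (15/4)/1 = 15/4; row 3: entry 0 ≤ 0; row 4: 8/4 = 2. Minimum is 2 at row 4 (s_4 leaves); pivot element 4.
Divide row 4 by 4; eliminate column x2 from the other rows.
Row 2 update in column s_4: 0 − 1·(1/4) = -1/4.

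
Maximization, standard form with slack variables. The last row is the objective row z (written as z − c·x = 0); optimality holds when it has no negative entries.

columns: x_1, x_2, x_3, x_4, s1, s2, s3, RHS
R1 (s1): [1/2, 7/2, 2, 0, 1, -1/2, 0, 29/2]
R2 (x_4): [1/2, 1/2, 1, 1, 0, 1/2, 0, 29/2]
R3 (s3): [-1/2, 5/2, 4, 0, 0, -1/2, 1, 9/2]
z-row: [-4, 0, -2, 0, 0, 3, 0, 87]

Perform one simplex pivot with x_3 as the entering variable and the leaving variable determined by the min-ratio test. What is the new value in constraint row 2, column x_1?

5/8

Ratio test on column x_3 — row 1: (29/2)/2 = 29/4; row 2: (29/2)/1 = 29/2; row 3: (9/2)/4 = 9/8. Minimum is 9/8 at row 3 (s3 leaves); pivot element 4.
Divide row 3 by 4; eliminate column x_3 from the other rows.
Row 2 update in column x_1: 1/2 − 1·(-1/8) = 5/8.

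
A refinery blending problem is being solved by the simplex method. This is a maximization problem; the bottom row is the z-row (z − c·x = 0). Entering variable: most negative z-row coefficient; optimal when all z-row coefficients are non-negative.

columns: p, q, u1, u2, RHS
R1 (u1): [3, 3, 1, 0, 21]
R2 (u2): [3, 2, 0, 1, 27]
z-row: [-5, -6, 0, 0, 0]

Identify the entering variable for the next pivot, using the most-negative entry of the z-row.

q

Negative z-row entries: p: -5, q: -6.
The most negative is -6 in column q, so q enters.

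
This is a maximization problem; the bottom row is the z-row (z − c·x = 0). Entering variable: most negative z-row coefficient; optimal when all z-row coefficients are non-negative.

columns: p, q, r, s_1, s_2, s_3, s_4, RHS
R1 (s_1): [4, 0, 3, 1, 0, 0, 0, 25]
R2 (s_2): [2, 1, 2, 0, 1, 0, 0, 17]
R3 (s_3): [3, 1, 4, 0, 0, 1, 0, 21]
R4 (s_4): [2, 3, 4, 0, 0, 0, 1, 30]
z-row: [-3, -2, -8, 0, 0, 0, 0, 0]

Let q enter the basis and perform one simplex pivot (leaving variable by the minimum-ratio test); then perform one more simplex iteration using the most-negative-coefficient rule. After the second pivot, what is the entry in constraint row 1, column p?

Ratio test on column q — row 1: entry 0 ≤ 0; row 2: 17/1 = 17; row 3: 21/1 = 21; row 4: 30/3 = 10. Minimum is 10 at row 4 (s_4 leaves); pivot element 3.
Divide row 4 by 3; eliminate column q from the other rows.
Second iteration: most negative z-row entry is -16/3 in column r, so r enters.
Ratio test on column r — row 1: 25/3 = 25/3; row 2: 7/(2/3) = 21/2; row 3: 11/(8/3) = 33/8; row 4: 10/(4/3) = 15/2. Minimum is 33/8 at row 3 (s_3 leaves); pivot element 8/3.
Divide row 3 by 8/3; eliminate column r from the other rows.
After both pivots, the entry at constraint row 1, column p is 11/8.

11/8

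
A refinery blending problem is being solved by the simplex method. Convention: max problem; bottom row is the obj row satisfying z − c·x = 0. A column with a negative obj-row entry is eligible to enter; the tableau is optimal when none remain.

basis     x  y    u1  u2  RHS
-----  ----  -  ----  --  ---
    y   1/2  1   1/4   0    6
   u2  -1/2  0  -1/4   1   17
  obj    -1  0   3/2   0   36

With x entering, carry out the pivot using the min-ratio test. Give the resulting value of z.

Ratio test on column x — row 1: 6/(1/2) = 12; row 2: entry -1/2 ≤ 0. Minimum is 12 at row 1 (y leaves); pivot element 1/2.
Pivot on row 1; the obj-row RHS becomes 36 − (-1)·12 = 48.

48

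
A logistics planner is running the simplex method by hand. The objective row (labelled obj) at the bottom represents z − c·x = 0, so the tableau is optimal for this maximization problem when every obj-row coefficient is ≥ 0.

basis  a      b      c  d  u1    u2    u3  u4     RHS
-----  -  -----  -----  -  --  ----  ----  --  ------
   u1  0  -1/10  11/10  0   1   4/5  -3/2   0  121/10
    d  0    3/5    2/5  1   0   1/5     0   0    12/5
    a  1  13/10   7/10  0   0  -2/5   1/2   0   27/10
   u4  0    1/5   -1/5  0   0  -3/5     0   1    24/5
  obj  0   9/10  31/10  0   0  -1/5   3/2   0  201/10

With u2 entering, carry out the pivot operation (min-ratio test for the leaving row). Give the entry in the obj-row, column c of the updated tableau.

7/2

Ratio test on column u2 — row 1: (121/10)/(4/5) = 121/8; row 2: (12/5)/(1/5) = 12; row 3: entry -2/5 ≤ 0; row 4: entry -3/5 ≤ 0. Minimum is 12 at row 2 (d leaves); pivot element 1/5.
Divide row 2 by 1/5; eliminate column u2 from the other rows.
obj-row update in column c: 31/10 − (-1/5)·2 = 7/2.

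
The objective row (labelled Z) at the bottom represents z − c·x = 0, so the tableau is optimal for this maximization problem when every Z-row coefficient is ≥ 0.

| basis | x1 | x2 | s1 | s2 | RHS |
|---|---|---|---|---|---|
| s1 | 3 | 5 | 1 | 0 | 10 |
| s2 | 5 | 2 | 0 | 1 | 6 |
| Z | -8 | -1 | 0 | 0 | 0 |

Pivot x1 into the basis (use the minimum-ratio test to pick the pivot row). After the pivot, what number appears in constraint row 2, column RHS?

Ratio test on column x1 — row 1: 10/3 = 10/3; row 2: 6/5 = 6/5. Minimum is 6/5 at row 2 (s2 leaves); pivot element 5.
Divide row 2 by 5; eliminate column x1 from the other rows.
In the new row 2, the RHS entry is the old entry divided by the pivot: 6/5 = 6/5.

6/5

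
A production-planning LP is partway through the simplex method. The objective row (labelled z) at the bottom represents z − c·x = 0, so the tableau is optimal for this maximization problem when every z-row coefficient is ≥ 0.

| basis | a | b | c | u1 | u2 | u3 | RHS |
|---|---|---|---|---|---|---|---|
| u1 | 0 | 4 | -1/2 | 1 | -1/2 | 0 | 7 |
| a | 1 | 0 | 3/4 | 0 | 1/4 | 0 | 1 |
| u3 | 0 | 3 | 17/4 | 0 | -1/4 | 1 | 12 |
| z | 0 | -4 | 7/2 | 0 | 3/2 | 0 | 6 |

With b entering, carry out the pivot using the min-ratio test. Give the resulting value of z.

Ratio test on column b — row 1: 7/4 = 7/4; row 2: entry 0 ≤ 0; row 3: 12/3 = 4. Minimum is 7/4 at row 1 (u1 leaves); pivot element 4.
Pivot on row 1; the z-row RHS becomes 6 − (-4)·(7/4) = 13.

13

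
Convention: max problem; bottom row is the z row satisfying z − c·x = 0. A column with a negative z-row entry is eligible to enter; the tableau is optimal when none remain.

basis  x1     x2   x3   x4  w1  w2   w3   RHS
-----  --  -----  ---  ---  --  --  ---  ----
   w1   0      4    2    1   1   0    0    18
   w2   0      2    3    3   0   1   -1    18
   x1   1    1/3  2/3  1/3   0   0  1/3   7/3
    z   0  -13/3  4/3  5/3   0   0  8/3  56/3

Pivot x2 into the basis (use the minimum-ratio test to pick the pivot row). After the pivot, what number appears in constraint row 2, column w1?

-1/2

Ratio test on column x2 — row 1: 18/4 = 9/2; row 2: 18/2 = 9; row 3: (7/3)/(1/3) = 7. Minimum is 9/2 at row 1 (w1 leaves); pivot element 4.
Divide row 1 by 4; eliminate column x2 from the other rows.
Row 2 update in column w1: 0 − 2·(1/4) = -1/2.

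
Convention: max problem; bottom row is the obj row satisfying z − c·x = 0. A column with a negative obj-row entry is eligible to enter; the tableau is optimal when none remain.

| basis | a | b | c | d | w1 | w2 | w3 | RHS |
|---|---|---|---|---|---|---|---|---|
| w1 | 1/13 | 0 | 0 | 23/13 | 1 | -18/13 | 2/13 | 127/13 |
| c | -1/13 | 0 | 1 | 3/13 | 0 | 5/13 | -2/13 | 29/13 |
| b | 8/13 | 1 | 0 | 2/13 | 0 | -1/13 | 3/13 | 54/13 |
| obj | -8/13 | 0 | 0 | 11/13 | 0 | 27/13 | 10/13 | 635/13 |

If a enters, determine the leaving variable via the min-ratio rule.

Column a entries and ratios — w1: (127/13)/(1/13) = 127; c: -1/13 ≤ 0, skip; b: (54/13)/(8/13) = 27/4.
Smallest ratio is 27/4 in the row of b, so b leaves.

b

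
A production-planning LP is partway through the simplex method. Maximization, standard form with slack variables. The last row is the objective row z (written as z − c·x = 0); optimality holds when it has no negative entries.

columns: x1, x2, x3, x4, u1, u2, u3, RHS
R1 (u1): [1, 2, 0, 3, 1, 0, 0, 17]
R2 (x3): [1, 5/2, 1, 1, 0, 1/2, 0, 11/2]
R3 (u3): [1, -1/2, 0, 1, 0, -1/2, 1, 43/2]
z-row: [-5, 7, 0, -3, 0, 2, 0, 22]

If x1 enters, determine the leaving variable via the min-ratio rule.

Column x1 entries and ratios — u1: 17/1 = 17; x3: (11/2)/1 = 11/2; u3: (43/2)/1 = 43/2.
Smallest ratio is 11/2 in the row of x3, so x3 leaves.

x3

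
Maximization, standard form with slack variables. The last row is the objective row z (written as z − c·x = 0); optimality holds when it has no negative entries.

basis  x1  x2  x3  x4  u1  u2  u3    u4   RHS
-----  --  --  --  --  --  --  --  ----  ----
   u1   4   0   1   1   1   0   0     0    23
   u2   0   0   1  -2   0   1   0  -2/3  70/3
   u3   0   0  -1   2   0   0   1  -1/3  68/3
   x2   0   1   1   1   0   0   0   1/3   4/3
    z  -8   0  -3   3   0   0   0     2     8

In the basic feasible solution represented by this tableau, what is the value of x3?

x3 is not in the basis, so in the current basic feasible solution x3 = 0.

0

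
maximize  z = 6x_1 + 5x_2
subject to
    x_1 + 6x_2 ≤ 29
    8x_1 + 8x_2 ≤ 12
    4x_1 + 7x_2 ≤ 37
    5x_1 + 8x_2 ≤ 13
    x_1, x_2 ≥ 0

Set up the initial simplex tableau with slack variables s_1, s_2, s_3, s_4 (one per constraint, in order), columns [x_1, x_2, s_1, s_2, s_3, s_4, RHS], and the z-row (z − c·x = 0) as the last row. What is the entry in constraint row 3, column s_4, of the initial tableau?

Slack s_4 belongs to constraint 4; its column is the unit vector e_4, so the entry in row 3 is 0.

0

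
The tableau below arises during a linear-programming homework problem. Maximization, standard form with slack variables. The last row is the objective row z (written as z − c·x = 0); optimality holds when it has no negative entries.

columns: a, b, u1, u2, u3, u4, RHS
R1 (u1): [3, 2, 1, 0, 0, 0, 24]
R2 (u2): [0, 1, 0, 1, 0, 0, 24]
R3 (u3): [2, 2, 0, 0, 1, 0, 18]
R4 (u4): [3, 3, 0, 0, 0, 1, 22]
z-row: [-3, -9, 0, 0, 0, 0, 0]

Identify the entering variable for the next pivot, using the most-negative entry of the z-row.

Negative z-row entries: a: -3, b: -9.
The most negative is -9 in column b, so b enters.

b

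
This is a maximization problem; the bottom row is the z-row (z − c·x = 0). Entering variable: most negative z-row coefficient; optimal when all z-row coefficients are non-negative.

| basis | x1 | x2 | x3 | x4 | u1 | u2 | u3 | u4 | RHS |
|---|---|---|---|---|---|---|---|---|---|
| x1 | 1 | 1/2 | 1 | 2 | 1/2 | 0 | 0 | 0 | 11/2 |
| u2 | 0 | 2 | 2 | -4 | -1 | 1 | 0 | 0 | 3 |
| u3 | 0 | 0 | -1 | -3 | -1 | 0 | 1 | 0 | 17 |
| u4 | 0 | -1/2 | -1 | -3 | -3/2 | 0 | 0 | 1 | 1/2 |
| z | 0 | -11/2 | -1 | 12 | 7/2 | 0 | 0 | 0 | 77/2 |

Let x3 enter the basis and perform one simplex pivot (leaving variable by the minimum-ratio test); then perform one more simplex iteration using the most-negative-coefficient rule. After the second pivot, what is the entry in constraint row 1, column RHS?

19/4

Ratio test on column x3 — row 1: (11/2)/1 = 11/2; row 2: 3/2 = 3/2; row 3: entry -1 ≤ 0; row 4: entry -1 ≤ 0. Minimum is 3/2 at row 2 (u2 leaves); pivot element 2.
Divide row 2 by 2; eliminate column x3 from the other rows.
Second iteration: most negative z-row entry is -9/2 in column x2, so x2 enters.
Ratio test on column x2 — row 1: entry -1/2 ≤ 0; row 2: (3/2)/1 = 3/2; row 3: (37/2)/1 = 37/2; row 4: 2/(1/2) = 4. Minimum is 3/2 at row 2 (x3 leaves); pivot element 1.
Divide row 2 by 1; eliminate column x2 from the other rows.
After both pivots, the entry at constraint row 1, column RHS is 19/4.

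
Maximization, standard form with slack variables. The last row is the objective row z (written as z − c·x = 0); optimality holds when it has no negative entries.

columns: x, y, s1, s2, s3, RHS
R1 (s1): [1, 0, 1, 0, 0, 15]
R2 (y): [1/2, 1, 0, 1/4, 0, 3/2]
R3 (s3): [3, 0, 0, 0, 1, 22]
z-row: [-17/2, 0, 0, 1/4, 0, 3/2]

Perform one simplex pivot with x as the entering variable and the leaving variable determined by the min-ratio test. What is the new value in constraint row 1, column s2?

-1/2

Ratio test on column x — row 1: 15/1 = 15; row 2: (3/2)/(1/2) = 3; row 3: 22/3 = 22/3. Minimum is 3 at row 2 (y leaves); pivot element 1/2.
Divide row 2 by 1/2; eliminate column x from the other rows.
Row 1 update in column s2: 0 − 1·(1/2) = -1/2.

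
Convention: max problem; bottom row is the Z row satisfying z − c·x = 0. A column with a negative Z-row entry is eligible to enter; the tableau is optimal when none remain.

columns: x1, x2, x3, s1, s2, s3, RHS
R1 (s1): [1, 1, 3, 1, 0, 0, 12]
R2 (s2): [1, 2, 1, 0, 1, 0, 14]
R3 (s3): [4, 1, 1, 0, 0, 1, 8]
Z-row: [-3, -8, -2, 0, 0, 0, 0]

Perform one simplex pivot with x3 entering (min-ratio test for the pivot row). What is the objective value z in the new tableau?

8

Ratio test on column x3 — row 1: 12/3 = 4; row 2: 14/1 = 14; row 3: 8/1 = 8. Minimum is 4 at row 1 (s1 leaves); pivot element 3.
Pivot on row 1; the Z-row RHS becomes 0 − (-2)·4 = 8.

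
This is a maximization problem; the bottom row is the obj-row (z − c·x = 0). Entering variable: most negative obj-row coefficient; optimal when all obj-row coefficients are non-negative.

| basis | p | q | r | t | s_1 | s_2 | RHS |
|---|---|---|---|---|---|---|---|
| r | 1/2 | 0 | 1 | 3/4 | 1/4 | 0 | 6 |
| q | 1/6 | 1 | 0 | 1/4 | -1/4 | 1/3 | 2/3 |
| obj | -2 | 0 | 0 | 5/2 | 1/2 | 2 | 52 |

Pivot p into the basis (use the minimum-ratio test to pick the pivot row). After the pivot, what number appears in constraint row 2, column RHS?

Ratio test on column p — row 1: 6/(1/2) = 12; row 2: (2/3)/(1/6) = 4. Minimum is 4 at row 2 (q leaves); pivot element 1/6.
Divide row 2 by 1/6; eliminate column p from the other rows.
In the new row 2, the RHS entry is the old entry divided by the pivot: (2/3)/(1/6) = 4.

4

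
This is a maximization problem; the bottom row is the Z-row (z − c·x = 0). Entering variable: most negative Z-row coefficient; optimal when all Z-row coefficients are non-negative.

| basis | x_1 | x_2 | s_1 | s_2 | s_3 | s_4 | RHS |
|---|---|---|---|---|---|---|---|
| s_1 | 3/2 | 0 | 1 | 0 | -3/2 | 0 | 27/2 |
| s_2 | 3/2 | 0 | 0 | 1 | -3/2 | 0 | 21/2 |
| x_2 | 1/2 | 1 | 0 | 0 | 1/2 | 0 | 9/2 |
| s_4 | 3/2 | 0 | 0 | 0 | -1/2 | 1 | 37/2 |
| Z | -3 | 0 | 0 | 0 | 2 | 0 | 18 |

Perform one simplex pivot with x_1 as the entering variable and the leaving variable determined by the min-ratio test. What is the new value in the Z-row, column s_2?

Ratio test on column x_1 — row 1: (27/2)/(3/2) = 9; row 2: (21/2)/(3/2) = 7; row 3: (9/2)/(1/2) = 9; row 4: (37/2)/(3/2) = 37/3. Minimum is 7 at row 2 (s_2 leaves); pivot element 3/2.
Divide row 2 by 3/2; eliminate column x_1 from the other rows.
Z-row update in column s_2: 0 − (-3)·(2/3) = 2.

2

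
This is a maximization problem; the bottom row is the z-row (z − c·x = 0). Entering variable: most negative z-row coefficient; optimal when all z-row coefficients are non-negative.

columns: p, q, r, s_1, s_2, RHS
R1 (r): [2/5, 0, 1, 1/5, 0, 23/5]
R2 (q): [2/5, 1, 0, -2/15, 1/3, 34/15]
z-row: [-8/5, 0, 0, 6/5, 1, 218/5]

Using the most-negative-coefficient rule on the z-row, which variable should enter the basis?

Negative z-row entries: p: -8/5.
The most negative is -8/5 in column p, so p enters.

p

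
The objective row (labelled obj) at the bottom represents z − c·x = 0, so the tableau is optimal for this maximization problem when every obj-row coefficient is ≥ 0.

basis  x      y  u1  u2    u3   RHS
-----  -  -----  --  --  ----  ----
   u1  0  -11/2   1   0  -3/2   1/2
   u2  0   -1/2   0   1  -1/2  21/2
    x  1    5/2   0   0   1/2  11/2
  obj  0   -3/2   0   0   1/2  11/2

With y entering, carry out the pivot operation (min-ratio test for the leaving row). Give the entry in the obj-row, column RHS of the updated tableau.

44/5

Ratio test on column y — row 1: entry -11/2 ≤ 0; row 2: entry -1/2 ≤ 0; row 3: (11/2)/(5/2) = 11/5. Minimum is 11/5 at row 3 (x leaves); pivot element 5/2.
Divide row 3 by 5/2; eliminate column y from the other rows.
obj-row update in column RHS: 11/2 − (-3/2)·(11/5) = 44/5.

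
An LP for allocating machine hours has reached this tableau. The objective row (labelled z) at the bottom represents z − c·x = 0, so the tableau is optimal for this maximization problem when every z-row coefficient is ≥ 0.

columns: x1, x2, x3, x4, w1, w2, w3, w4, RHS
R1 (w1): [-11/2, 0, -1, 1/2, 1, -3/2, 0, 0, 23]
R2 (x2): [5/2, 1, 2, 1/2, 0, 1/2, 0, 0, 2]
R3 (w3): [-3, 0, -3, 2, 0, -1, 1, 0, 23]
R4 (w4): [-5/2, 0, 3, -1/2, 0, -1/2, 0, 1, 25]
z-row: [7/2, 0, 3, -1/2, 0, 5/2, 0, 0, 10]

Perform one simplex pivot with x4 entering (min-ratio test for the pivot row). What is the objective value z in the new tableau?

12

Ratio test on column x4 — row 1: 23/(1/2) = 46; row 2: 2/(1/2) = 4; row 3: 23/2 = 23/2; row 4: entry -1/2 ≤ 0. Minimum is 4 at row 2 (x2 leaves); pivot element 1/2.
Pivot on row 2; the z-row RHS becomes 10 − (-1/2)·4 = 12.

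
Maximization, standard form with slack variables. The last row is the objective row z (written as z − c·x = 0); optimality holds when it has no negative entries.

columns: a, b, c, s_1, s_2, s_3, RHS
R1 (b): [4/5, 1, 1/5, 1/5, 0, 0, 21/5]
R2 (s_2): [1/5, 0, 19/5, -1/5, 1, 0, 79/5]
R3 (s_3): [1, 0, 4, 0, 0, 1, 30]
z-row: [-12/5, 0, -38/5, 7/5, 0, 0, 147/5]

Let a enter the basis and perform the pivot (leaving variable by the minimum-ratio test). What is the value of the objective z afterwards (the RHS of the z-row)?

Ratio test on column a — row 1: (21/5)/(4/5) = 21/4; row 2: (79/5)/(1/5) = 79; row 3: 30/1 = 30. Minimum is 21/4 at row 1 (b leaves); pivot element 4/5.
Pivot on row 1; the z-row RHS becomes 147/5 − (-12/5)·(21/4) = 42.

42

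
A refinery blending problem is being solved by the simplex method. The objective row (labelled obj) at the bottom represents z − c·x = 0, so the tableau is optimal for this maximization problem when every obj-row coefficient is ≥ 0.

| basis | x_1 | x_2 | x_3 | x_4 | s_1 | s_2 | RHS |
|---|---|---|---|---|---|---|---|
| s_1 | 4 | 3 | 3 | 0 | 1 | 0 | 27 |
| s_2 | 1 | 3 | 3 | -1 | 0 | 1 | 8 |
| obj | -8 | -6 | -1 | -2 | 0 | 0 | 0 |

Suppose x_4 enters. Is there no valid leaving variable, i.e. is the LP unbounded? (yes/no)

yes

Every constraint-row entry in column x_4 is ≤ 0, so increasing x_4 is unbounded.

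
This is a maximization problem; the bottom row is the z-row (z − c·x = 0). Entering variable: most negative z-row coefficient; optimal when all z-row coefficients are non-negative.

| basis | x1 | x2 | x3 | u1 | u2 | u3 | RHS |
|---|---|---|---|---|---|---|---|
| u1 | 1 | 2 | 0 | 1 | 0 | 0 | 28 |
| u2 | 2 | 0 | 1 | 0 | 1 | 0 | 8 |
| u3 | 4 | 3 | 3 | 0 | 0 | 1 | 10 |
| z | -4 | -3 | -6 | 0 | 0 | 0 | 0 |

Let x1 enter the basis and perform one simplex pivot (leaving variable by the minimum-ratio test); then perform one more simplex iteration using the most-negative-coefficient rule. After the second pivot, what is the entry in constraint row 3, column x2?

1

Ratio test on column x1 — row 1: 28/1 = 28; row 2: 8/2 = 4; row 3: 10/4 = 5/2. Minimum is 5/2 at row 3 (u3 leaves); pivot element 4.
Divide row 3 by 4; eliminate column x1 from the other rows.
Second iteration: most negative z-row entry is -3 in column x3, so x3 enters.
Ratio test on column x3 — row 1: entry -3/4 ≤ 0; row 2: entry -1/2 ≤ 0; row 3: (5/2)/(3/4) = 10/3. Minimum is 10/3 at row 3 (x1 leaves); pivot element 3/4.
Divide row 3 by 3/4; eliminate column x3 from the other rows.
After both pivots, the entry at constraint row 3, column x2 is 1.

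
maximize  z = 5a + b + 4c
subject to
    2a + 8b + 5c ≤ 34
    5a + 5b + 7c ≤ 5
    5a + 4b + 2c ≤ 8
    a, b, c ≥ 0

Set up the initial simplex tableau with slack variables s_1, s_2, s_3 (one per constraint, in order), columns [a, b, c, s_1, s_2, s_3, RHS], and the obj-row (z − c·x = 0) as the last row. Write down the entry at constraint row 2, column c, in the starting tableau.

Constraint 2 has coefficient 7 on c.

7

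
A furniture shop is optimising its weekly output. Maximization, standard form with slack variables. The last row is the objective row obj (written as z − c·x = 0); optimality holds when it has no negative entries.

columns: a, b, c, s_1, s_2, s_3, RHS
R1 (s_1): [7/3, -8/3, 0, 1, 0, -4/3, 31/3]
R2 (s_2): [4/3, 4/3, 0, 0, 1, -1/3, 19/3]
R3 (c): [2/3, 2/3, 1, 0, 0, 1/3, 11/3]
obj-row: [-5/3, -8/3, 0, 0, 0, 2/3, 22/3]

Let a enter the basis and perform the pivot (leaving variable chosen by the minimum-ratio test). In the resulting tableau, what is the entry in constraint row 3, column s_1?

-2/7

Ratio test on column a — row 1: (31/3)/(7/3) = 31/7; row 2: (19/3)/(4/3) = 19/4; row 3: (11/3)/(2/3) = 11/2. Minimum is 31/7 at row 1 (s_1 leaves); pivot element 7/3.
Divide row 1 by 7/3; eliminate column a from the other rows.
Row 3 update in column s_1: 0 − (2/3)·(3/7) = -2/7.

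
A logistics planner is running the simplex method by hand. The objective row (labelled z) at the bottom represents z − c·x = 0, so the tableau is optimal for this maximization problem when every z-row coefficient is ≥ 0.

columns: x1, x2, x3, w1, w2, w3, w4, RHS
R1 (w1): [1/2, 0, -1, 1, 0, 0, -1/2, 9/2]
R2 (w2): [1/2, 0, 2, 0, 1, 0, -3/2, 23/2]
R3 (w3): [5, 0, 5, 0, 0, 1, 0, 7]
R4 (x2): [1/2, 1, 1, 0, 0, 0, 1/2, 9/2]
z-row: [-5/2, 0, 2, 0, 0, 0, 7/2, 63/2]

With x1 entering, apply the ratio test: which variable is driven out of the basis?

w3

Column x1 entries and ratios — w1: (9/2)/(1/2) = 9; w2: (23/2)/(1/2) = 23; w3: 7/5 = 7/5; x2: (9/2)/(1/2) = 9.
Smallest ratio is 7/5 in the row of w3, so w3 leaves.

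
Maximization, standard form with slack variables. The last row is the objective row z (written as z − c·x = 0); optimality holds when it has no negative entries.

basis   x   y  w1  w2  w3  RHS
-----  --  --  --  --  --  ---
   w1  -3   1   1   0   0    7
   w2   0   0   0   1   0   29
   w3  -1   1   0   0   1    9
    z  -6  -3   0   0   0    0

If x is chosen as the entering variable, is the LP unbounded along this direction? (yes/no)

yes

Every constraint-row entry in column x is ≤ 0, so increasing x is unbounded.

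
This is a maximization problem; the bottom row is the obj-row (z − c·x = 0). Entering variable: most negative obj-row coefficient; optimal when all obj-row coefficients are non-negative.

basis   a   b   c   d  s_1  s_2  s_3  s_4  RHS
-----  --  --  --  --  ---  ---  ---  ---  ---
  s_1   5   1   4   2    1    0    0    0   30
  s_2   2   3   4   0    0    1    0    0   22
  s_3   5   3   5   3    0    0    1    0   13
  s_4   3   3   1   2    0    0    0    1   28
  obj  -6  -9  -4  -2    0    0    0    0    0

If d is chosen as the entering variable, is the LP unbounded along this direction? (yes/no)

Column d has positive entries in row(s) 1, 3, 4, so the ratio test bounds it — not unbounded.

no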